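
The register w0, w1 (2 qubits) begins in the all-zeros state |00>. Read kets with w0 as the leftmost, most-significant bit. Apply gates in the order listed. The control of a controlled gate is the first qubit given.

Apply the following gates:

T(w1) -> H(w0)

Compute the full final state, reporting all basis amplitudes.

The resulting statevector has amplitude sqrt(2)/2 on |00>, 0 on |01>, sqrt(2)/2 on |10>, 0 on |11>.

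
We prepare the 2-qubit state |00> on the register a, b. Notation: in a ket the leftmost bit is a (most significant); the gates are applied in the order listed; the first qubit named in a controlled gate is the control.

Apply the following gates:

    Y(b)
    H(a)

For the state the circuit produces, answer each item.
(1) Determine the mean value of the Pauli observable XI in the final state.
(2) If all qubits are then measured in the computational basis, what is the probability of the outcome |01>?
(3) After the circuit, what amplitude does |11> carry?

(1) The expectation value of XI is 1.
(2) A full measurement returns |01> with probability 1/2.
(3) The amplitude on |11> is sqrt(2)*I/2.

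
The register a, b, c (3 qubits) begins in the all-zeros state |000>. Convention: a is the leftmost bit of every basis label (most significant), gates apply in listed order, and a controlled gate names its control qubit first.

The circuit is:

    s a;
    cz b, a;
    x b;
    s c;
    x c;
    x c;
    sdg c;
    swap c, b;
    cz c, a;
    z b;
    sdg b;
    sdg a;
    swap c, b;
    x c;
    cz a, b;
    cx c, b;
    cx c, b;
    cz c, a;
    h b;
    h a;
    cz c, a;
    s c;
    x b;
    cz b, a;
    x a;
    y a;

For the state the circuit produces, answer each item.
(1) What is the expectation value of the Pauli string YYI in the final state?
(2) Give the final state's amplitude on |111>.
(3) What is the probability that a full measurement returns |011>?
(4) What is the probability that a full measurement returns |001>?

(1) The expectation value of YYI is -1.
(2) The amplitude on |111> is -1/2.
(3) A full measurement returns |011> with probability 1/4.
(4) The probability of measuring |001> is 1/4.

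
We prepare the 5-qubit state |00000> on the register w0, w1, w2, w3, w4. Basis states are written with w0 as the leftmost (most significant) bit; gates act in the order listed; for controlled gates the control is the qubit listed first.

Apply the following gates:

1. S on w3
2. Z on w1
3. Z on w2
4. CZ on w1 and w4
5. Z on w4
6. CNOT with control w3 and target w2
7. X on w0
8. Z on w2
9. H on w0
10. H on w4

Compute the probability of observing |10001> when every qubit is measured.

A full measurement returns |10001> with probability 1/4.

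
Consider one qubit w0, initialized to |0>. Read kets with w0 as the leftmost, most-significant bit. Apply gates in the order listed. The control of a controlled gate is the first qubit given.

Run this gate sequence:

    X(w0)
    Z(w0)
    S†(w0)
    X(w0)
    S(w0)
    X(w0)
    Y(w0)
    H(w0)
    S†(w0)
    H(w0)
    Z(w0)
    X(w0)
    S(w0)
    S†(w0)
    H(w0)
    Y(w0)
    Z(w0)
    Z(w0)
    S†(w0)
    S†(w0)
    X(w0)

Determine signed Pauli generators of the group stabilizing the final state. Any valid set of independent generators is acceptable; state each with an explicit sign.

The final state is stabilized by the group generated by -Y; other independent generating sets are equally valid.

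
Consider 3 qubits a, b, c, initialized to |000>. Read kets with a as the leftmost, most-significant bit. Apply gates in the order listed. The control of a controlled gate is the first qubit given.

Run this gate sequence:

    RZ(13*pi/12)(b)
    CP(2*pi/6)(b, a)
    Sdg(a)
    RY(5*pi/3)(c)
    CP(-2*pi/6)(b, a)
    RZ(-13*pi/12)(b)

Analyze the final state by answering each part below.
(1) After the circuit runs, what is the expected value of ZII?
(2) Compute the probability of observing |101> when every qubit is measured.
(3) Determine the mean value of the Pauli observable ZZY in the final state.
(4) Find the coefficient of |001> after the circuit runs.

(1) The expectation value of ZII is 1.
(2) Outcome |101> occurs with probability 0.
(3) In the final state, ZZY has expectation 0.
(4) |001> carries amplitude 1/2 in the final state.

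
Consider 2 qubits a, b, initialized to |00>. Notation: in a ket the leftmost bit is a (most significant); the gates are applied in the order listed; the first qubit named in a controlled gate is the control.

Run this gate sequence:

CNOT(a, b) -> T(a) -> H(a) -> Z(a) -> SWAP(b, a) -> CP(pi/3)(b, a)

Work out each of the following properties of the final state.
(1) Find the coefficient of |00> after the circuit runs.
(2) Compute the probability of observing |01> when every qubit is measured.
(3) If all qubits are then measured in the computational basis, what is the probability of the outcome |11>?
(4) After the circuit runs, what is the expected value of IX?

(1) The final state's coefficient on |00> equals sqrt(2)/2.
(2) Outcome |01> occurs with probability 1/2.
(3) Outcome |11> occurs with probability 0.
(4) The expectation value of IX is -1.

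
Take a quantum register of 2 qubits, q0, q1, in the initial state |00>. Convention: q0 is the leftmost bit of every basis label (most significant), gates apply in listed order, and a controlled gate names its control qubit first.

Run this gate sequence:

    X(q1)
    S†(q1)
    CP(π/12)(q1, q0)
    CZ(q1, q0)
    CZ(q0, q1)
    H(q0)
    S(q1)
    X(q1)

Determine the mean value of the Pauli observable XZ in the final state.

In the final state, XZ has expectation 1.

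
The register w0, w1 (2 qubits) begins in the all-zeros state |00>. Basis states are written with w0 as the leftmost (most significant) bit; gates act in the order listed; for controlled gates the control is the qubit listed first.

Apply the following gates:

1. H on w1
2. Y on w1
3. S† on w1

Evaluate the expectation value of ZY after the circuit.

In the final state, ZY has expectation 1.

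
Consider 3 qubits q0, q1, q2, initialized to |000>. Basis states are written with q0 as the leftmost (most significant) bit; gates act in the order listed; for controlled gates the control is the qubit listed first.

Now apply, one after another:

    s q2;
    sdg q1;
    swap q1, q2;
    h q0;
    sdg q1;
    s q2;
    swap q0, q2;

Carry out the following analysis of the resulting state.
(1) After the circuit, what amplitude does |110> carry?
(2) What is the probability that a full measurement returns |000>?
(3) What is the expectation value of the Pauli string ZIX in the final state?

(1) The amplitude on |110> is 0.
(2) The probability of measuring |000> is 1/2.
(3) In the final state, ZIX has expectation 1.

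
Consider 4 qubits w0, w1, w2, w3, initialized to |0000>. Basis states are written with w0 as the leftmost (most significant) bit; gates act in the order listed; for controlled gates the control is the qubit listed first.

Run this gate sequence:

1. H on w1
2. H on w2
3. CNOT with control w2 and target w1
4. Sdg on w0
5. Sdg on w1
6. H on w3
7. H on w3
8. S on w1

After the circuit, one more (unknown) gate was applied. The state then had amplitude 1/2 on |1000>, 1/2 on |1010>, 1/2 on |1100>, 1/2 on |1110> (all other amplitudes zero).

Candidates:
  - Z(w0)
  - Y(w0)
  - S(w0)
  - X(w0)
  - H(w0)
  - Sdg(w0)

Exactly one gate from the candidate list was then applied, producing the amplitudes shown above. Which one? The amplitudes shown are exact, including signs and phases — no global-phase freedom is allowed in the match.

The unique candidate consistent with the amplitudes is X(w0). Key observation: the block from step 5 through step 8 cancels to the identity and can be dropped.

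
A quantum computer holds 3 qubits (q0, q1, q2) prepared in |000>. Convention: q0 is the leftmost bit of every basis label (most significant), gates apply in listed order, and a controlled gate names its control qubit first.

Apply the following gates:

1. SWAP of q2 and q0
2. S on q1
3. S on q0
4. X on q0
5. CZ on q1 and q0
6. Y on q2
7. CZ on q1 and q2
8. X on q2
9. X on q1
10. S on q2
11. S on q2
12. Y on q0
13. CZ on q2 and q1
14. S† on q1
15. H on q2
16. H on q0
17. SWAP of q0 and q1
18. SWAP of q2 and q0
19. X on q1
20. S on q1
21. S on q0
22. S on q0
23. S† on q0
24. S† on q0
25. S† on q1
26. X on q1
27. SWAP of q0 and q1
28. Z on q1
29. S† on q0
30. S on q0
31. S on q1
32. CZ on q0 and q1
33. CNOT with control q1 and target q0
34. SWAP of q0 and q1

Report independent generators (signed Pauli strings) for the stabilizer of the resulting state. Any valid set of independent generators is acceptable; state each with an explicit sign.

The final state is stabilized by the group generated by +YZI, +ZXI, -IIZ; other independent generating sets are equally valid. Key observation: gates 19-26 undo each other exactly, leaving only the rest of the circuit to track.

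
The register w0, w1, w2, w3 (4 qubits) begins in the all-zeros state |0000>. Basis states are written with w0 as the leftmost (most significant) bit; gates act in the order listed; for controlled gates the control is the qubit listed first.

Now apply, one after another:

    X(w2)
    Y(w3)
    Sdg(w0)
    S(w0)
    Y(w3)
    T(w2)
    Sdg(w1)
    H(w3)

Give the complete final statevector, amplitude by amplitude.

The resulting statevector has amplitude sqrt(2)*exp(I*pi/4)/2 on |0010>, sqrt(2)*exp(I*pi/4)/2 on |0011>, and 0 on every other basis state. Key observation: the block from step 2 through step 5 cancels to the identity and can be dropped.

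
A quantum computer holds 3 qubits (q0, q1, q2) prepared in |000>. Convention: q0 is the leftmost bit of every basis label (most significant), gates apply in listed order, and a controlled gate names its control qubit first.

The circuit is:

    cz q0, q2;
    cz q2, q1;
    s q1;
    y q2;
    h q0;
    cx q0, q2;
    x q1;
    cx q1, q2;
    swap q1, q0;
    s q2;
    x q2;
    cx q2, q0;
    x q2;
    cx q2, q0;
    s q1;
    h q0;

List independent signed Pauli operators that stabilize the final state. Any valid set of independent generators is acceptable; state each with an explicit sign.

The final state is stabilized by the group generated by +XII, -IXX, +IZZ; other independent generating sets are equally valid.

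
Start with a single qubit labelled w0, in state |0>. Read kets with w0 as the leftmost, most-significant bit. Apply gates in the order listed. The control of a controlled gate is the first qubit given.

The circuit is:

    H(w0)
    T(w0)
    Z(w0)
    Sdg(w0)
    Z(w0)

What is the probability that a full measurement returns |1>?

A full measurement returns |1> with probability 1/2.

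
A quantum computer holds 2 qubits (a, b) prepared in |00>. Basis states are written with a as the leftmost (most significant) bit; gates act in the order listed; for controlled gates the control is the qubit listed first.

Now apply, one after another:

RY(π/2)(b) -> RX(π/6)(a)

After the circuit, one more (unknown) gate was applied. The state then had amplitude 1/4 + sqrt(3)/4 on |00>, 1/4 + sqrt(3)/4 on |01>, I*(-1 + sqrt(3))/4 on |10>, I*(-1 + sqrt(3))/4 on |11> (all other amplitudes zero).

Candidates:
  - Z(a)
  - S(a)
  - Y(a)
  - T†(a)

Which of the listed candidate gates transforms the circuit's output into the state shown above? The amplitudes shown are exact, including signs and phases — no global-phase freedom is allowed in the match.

The applied gate was Z(a).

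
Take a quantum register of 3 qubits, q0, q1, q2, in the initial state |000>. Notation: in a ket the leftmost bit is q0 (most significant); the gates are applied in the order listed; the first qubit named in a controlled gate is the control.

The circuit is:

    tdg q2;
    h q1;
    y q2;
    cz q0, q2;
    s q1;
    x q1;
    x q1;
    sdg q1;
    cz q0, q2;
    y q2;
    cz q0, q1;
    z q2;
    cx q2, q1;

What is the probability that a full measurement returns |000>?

A full measurement returns |000> with probability 1/2. Key observation: gates 3-10 undo each other exactly, leaving only the rest of the circuit to track.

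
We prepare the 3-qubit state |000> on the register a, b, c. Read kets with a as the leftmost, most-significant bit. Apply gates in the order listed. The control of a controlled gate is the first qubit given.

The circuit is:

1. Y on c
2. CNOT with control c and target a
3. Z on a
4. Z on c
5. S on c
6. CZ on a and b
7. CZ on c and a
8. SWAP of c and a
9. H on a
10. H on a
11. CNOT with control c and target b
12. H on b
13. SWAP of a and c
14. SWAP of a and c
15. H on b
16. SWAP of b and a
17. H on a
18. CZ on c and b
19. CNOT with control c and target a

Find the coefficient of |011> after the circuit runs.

|011> carries amplitude sqrt(2)/2 in the final state. Key observation: steps 12-15 multiply out to the identity, so the circuit reduces to the remaining gates.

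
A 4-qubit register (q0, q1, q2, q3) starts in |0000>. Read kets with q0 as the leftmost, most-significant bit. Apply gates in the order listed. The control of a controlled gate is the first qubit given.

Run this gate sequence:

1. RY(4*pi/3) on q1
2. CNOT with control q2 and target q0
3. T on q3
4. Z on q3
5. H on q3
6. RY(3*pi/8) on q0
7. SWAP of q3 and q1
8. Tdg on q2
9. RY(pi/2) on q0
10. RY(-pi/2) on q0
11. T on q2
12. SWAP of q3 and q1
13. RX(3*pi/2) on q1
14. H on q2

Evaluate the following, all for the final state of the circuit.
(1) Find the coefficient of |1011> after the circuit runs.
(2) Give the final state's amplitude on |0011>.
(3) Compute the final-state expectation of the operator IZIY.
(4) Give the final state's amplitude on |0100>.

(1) The amplitude on |1011> is (sqrt(2) - sqrt(6)*I)*sin(3*pi/16)/8. Key observation: steps 7-12 multiply out to the identity, so the circuit reduces to the remaining gates.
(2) |0011> carries amplitude (sqrt(2) - sqrt(6)*I)*cos(3*pi/16)/8 in the final state.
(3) The expectation value of IZIY is 0.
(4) |0100> carries amplitude (-sqrt(6) + sqrt(2)*I)*cos(3*pi/16)/8 in the final state.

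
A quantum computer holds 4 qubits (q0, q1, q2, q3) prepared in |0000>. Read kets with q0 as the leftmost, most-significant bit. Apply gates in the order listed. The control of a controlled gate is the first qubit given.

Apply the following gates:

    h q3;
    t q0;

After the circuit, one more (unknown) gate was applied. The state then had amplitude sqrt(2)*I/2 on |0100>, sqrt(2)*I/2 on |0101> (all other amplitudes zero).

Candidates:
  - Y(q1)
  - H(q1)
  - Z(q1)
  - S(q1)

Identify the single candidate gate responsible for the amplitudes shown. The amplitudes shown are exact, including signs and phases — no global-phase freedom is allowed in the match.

It was Y(q1) that produced the state shown.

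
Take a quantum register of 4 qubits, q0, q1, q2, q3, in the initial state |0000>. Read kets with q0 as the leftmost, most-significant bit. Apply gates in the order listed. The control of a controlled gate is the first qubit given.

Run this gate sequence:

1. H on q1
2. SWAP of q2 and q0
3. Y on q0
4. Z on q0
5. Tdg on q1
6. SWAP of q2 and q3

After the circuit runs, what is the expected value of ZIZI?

The expectation value of ZIZI is -1.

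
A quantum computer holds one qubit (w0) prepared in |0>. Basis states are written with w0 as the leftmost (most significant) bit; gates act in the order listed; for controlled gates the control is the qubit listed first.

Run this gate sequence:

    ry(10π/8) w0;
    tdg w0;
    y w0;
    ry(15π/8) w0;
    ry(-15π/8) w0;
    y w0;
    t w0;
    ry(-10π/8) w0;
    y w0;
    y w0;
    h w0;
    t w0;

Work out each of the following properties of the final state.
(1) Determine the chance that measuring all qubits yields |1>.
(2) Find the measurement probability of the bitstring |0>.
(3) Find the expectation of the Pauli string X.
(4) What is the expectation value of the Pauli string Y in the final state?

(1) A full measurement returns |1> with probability 1/2. Key observation: the block from step 1 through step 8 cancels to the identity and can be dropped.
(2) The probability of measuring |0> is 1/2.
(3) In the final state, X has expectation sqrt(2)/2.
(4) In the final state, Y has expectation sqrt(2)/2.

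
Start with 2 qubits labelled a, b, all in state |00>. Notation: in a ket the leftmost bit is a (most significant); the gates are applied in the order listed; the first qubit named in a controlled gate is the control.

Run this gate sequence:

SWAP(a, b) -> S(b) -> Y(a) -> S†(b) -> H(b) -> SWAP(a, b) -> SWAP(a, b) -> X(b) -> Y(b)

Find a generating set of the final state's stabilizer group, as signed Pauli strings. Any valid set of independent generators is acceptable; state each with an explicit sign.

The final state is stabilized by the group generated by -IX, -ZI; other independent generating sets are equally valid.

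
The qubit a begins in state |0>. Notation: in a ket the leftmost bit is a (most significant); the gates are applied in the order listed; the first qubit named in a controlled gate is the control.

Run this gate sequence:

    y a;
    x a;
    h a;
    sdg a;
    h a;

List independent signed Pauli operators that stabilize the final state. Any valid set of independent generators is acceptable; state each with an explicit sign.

The final state is stabilized by the group generated by +Y; other independent generating sets are equally valid.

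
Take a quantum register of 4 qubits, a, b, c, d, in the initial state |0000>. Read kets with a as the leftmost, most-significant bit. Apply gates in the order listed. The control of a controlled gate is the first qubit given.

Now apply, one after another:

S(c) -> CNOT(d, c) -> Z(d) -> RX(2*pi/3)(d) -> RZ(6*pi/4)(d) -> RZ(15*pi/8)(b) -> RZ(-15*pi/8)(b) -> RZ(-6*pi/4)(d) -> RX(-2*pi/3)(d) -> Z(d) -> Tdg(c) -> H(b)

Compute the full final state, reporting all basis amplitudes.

The final amplitudes are sqrt(2)/2 on |0000>, sqrt(2)/2 on |0100>, and 0 on every other basis state. Key observation: the block from step 3 through step 10 cancels to the identity and can be dropped.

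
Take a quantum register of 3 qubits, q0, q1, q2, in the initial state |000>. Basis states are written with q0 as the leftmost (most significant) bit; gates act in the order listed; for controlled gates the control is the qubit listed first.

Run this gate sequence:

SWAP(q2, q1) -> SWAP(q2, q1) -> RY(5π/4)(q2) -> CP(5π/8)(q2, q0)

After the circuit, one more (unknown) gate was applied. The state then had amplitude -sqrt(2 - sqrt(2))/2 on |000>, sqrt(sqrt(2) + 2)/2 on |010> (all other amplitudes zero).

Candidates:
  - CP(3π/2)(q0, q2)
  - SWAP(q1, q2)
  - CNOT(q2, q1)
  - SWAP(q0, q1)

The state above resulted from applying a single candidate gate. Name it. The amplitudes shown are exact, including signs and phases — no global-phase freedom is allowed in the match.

The applied gate was SWAP(q1, q2). Key observation: the block from step 1 through step 2 cancels to the identity and can be dropped.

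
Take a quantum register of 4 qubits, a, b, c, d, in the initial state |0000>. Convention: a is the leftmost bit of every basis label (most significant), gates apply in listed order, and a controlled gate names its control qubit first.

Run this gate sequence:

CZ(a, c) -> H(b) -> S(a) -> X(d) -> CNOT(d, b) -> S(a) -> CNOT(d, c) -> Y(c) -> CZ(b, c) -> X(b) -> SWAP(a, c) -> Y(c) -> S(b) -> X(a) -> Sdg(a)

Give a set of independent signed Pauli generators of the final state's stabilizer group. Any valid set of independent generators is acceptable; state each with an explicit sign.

The stabilizer group can be generated by +IYII, -ZIII, -IIZI, -IIIZ, among other valid generating sets.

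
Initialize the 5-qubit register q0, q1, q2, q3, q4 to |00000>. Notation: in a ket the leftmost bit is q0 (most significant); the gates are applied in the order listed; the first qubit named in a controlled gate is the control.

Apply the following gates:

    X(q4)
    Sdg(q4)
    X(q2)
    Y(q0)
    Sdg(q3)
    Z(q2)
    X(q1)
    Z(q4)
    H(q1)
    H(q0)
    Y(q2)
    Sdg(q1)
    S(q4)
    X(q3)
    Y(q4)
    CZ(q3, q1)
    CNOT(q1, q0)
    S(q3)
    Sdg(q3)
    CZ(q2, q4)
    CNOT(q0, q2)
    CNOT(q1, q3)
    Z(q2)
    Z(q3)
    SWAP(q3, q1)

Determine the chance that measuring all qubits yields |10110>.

A full measurement returns |10110> with probability 1/4.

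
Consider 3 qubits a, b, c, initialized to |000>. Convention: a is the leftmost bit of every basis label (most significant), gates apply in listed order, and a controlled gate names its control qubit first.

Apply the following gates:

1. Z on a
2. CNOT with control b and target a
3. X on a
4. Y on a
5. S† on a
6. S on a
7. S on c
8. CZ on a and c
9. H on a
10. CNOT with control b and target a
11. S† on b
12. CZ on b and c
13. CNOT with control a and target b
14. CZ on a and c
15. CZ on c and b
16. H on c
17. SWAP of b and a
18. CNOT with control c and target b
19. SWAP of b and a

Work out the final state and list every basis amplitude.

The resulting statevector has amplitude -I/2 on |000>, 0 on |001>, 0 on |010>, -I/2 on |011>, 0 on |100>, -I/2 on |101>, -I/2 on |110>, 0 on |111>.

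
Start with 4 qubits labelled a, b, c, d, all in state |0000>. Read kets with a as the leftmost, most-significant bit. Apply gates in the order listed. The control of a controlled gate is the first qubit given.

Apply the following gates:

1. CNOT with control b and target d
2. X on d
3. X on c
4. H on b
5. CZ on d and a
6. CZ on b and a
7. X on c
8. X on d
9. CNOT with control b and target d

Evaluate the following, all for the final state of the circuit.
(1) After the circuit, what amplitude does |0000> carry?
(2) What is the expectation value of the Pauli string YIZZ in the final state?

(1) |0000> carries amplitude sqrt(2)/2 in the final state.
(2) In the final state, YIZZ has expectation 0.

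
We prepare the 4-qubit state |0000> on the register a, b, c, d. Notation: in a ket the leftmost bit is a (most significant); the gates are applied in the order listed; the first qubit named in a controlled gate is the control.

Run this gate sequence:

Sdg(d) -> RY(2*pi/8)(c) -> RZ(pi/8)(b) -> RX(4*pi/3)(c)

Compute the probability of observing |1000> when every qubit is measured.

The probability of measuring |1000> is 0.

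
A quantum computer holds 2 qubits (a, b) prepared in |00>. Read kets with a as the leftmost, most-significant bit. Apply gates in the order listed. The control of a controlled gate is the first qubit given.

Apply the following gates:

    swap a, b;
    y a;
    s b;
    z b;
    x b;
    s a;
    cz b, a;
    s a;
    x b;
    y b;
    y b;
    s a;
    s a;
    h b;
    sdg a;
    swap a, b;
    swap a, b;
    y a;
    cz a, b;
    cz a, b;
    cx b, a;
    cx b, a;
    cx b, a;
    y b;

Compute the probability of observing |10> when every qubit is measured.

A full measurement returns |10> with probability 1/2. Key observation: gates 16-17 undo each other exactly, leaving only the rest of the circuit to track.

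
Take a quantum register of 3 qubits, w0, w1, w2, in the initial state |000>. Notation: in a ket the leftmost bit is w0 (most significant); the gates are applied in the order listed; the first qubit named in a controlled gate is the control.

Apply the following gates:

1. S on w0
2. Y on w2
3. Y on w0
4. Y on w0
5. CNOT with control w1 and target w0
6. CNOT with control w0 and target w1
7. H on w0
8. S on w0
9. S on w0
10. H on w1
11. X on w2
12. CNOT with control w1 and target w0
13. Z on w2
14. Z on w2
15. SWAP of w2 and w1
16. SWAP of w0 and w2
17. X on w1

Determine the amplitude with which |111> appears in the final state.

The amplitude on |111> is I/2.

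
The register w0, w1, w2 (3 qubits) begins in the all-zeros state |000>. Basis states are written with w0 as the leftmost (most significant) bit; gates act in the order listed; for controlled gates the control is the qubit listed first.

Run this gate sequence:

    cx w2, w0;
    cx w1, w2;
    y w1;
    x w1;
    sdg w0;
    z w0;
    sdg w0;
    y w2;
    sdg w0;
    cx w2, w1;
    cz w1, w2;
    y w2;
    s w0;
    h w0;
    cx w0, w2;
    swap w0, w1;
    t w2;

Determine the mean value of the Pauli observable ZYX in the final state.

The observable ZYX averages to -sqrt(2)/2.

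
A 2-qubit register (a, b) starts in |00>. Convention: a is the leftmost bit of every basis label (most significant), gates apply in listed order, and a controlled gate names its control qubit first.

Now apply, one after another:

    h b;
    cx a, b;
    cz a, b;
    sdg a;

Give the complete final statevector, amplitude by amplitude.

The final amplitudes are sqrt(2)/2 on |00>, sqrt(2)/2 on |01>, 0 on |10>, 0 on |11>.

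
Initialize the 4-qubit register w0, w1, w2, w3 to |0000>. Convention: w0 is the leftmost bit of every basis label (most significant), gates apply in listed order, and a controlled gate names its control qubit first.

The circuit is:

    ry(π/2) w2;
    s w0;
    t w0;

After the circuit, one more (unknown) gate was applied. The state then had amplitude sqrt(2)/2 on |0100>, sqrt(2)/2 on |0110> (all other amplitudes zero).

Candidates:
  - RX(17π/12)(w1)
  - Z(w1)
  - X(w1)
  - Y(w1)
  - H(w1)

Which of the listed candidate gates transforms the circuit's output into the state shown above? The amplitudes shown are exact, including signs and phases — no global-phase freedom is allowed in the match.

It was X(w1) that produced the state shown.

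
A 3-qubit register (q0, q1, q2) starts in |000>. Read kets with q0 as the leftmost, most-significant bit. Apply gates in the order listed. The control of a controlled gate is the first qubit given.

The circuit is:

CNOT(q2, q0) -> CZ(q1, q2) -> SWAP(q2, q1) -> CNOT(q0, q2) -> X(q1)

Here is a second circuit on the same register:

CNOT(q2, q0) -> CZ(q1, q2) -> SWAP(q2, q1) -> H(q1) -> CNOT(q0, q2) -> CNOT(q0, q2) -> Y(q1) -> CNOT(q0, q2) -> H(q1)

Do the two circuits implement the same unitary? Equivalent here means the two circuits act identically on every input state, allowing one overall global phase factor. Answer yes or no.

No, they are not equivalent — no single phase factor reconciles the two unitaries.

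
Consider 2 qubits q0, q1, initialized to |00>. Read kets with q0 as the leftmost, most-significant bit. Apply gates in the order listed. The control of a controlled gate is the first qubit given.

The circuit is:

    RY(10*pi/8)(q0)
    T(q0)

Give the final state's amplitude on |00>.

|00> carries amplitude -sqrt(2 - sqrt(2))/2 in the final state.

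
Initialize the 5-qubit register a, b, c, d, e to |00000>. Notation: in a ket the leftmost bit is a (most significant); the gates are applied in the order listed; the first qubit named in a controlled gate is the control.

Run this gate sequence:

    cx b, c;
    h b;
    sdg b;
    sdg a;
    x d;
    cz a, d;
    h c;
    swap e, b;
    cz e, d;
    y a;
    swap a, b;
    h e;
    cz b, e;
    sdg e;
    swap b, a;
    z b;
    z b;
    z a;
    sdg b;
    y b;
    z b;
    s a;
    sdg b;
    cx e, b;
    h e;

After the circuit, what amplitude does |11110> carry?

The amplitude on |11110> is -1/4 - I/4.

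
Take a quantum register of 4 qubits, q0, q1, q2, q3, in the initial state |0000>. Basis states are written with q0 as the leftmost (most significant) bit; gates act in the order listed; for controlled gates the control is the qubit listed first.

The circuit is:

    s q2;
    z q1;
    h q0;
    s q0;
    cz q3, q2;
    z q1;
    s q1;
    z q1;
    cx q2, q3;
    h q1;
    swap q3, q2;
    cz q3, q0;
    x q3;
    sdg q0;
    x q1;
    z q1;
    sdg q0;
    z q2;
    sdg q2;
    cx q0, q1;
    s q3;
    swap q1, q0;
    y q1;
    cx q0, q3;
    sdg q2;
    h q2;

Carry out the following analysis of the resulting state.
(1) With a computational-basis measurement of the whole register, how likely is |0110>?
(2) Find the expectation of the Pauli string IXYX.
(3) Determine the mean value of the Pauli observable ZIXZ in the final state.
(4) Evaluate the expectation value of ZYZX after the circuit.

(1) Outcome |0110> occurs with probability 0.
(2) The expectation value of IXYX is 0.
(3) The observable ZIXZ averages to -1.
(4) In the final state, ZYZX has expectation 0.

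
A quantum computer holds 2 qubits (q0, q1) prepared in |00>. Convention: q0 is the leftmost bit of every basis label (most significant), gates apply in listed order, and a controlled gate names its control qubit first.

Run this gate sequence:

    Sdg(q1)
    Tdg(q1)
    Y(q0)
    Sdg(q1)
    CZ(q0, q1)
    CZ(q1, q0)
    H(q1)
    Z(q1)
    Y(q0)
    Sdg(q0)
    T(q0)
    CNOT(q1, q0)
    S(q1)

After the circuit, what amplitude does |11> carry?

The final state's coefficient on |11> equals -sqrt(2)*I/2.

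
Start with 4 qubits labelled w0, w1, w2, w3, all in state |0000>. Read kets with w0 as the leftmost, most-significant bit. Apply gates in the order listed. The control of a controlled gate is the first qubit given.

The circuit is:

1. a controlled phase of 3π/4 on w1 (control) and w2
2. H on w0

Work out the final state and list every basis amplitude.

The resulting statevector has amplitude sqrt(2)/2 on |0000>, sqrt(2)/2 on |1000>, and 0 on every other basis state.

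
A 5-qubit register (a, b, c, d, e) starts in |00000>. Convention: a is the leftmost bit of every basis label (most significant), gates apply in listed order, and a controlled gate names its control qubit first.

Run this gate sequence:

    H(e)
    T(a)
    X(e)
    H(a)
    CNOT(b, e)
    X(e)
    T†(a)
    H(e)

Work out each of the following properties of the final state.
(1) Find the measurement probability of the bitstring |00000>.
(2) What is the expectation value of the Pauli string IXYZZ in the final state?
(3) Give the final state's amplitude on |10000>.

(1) Outcome |00000> occurs with probability 1/2.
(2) The observable IXYZZ averages to 0.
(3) |10000> carries amplitude -sqrt(2)*exp(3*I*pi/4)/2 in the final state.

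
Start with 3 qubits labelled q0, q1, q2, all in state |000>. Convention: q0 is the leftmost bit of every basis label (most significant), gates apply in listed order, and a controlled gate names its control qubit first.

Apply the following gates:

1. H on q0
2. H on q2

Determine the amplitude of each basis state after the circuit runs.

After the circuit, the state carries amplitude 1/2 on |000>, 1/2 on |001>, 0 on |010>, 0 on |011>, 1/2 on |100>, 1/2 on |101>, 0 on |110>, 0 on |111>.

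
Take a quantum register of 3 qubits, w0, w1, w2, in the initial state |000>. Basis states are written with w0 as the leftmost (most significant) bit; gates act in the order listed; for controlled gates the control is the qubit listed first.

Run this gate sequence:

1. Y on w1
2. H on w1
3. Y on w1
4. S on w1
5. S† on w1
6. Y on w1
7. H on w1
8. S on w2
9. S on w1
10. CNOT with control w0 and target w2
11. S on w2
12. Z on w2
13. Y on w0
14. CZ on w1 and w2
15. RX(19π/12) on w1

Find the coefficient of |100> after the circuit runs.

|100> carries amplitude -sqrt(3*sqrt(2) + 6)/4 + sqrt(2 - sqrt(2))/4 in the final state. Key observation: steps 2-7 multiply out to the identity, so the circuit reduces to the remaining gates.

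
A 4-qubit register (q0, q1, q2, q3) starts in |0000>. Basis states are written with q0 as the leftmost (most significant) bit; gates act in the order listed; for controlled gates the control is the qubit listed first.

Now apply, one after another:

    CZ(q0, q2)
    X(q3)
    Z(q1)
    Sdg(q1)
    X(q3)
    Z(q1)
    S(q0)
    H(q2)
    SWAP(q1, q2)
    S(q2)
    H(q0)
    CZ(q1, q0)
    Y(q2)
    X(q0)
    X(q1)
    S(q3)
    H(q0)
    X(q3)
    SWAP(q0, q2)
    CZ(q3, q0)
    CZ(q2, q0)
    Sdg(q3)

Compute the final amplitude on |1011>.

|1011> carries amplitude -sqrt(2)/2 in the final state.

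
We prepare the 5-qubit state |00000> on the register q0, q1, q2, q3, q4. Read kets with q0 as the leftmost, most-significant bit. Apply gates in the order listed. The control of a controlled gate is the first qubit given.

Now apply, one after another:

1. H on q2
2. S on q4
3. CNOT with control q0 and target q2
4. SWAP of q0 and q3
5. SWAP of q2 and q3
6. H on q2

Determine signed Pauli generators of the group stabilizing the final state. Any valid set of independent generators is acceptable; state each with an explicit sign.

One valid set of independent stabilizer generators is +IIXII, +IIIXI, +ZIIII, +IZIII, +IIIIZ (any independent generating set of the same group is equally correct).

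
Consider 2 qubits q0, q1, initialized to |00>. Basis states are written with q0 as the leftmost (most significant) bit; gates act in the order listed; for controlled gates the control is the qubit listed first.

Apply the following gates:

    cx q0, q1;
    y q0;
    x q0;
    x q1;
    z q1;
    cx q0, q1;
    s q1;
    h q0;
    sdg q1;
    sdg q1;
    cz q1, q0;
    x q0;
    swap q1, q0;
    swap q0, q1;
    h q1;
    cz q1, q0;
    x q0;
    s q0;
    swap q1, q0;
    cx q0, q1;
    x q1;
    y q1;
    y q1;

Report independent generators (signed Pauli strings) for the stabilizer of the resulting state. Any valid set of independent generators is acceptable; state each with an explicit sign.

The stabilizer group can be generated by +YI, +IY, among other valid generating sets.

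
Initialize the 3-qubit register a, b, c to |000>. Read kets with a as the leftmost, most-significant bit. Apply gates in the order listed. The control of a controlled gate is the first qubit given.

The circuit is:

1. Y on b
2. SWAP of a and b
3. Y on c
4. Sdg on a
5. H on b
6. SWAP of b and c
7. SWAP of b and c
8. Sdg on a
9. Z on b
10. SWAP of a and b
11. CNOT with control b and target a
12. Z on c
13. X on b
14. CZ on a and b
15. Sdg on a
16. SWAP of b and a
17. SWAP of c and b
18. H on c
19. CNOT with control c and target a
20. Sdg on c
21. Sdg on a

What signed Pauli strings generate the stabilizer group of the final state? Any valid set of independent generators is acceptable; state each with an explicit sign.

The final state is stabilized by the group generated by +XIY, +ZIZ, -IZI; other independent generating sets are equally valid.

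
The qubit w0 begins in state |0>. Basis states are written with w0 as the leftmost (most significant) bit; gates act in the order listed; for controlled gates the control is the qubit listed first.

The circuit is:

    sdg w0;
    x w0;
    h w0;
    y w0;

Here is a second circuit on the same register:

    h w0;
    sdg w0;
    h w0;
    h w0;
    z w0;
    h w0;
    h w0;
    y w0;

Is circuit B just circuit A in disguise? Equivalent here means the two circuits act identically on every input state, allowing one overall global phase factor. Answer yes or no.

No — the two circuits implement different unitaries, even allowing a global phase.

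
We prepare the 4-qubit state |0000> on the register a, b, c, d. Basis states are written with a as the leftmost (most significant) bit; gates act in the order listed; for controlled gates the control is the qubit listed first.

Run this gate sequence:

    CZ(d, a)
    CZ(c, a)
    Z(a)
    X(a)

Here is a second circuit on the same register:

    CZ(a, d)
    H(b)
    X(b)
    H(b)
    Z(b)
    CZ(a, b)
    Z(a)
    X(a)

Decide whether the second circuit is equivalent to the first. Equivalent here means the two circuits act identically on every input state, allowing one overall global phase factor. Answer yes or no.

No — the two circuits implement different unitaries, even allowing a global phase.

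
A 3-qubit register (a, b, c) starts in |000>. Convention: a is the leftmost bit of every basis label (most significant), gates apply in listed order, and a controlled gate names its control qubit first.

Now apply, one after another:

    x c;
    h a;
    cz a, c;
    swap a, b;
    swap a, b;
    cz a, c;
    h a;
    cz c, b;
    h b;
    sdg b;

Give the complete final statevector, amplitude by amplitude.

The resulting statevector has amplitude sqrt(2)/2 on |001>, -sqrt(2)*I/2 on |011>, and 0 on every other basis state. Key observation: the block from step 2 through step 7 cancels to the identity and can be dropped.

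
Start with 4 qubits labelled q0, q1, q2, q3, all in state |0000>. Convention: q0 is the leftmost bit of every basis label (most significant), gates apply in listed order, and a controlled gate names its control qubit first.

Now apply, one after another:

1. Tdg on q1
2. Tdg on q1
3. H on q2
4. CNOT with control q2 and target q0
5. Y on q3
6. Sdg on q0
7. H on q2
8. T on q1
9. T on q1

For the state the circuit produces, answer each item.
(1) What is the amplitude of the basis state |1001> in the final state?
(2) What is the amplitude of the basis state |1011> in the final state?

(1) |1001> carries amplitude 1/2 in the final state.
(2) The amplitude on |1011> is -1/2.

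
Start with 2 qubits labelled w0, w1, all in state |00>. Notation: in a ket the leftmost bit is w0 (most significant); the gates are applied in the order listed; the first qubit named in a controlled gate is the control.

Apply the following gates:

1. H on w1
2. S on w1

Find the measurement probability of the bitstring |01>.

The probability of measuring |01> is 1/2.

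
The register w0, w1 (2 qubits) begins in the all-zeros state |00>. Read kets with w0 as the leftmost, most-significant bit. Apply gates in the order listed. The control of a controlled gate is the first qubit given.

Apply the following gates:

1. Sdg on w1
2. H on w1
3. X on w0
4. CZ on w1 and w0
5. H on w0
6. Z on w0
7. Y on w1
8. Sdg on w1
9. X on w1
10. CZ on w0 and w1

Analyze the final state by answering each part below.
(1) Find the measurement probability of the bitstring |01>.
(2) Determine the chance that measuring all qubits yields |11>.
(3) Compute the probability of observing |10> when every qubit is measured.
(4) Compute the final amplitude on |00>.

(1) The probability of measuring |01> is 1/4.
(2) Outcome |11> occurs with probability 1/4.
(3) The probability of measuring |10> is 1/4.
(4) The final state's coefficient on |00> equals 1/2.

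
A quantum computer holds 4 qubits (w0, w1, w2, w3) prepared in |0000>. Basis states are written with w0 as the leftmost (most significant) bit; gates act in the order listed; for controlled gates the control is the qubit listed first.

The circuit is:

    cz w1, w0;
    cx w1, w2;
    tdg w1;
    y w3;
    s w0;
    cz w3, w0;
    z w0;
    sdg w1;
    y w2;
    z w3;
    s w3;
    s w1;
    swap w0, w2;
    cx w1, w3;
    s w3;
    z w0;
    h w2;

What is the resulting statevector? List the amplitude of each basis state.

After the circuit, the state carries amplitude sqrt(2)/2 on |1001>, sqrt(2)/2 on |1011>, and 0 on every other basis state.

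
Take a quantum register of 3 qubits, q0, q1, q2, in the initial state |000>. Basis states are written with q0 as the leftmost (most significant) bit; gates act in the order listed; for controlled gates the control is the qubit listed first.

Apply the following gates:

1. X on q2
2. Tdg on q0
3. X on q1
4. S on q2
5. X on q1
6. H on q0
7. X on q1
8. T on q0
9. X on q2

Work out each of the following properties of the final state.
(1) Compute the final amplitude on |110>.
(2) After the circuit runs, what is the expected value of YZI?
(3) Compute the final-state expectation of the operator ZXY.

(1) |110> carries amplitude sqrt(2)*exp(3*I*pi/4)/2 in the final state.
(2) The expectation value of YZI is -sqrt(2)/2.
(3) The observable ZXY averages to 0.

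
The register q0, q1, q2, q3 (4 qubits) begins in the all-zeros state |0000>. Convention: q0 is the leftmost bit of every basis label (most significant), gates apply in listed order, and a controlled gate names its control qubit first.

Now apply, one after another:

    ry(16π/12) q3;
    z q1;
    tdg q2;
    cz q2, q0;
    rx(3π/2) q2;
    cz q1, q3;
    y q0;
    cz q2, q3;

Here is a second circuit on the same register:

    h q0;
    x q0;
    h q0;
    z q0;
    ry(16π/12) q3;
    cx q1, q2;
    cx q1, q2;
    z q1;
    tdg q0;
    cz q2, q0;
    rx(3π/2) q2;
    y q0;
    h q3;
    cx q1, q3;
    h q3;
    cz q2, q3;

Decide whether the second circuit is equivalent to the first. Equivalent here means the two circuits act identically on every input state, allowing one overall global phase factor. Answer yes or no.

No, they are not equivalent — no single phase factor reconciles the two unitaries.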